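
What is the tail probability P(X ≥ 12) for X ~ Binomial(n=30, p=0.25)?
0.050658

We have X ~ Binomial(n=30, p=0.25).

For discrete distributions, P(X ≥ 12) = 1 - P(X ≤ 11).

P(X ≤ 11) = 0.949342
P(X ≥ 12) = 1 - 0.949342 = 0.050658

So there's approximately a 5.1% chance that X is at least 12.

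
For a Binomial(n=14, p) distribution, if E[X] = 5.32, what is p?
p = 0.38

For a Binomial(n, p) distribution:
E[X] = n × p

Given n = 14 and E[X] = 5.32:
5.32 = 14 × p
p = 5.32 / 14 = 0.38

Verification: Binomial(14, 0.38) has E[X] = 5.32 ✓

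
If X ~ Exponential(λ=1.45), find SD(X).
0.6897

We have X ~ Exponential(λ=1.45).

For an Exponential distribution with λ=1.45:
σ = √Var(X) = 0.6897

The standard deviation is the square root of the variance.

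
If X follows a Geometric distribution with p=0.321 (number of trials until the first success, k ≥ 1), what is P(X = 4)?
0.100488

We have X ~ Geometric(p=0.321) (number of trials until the first success, k ≥ 1).

For a Geometric distribution, the PMF gives us the probability of each outcome.

Using the PMF formula:
P(X = 4) = 0.100488

Rounded to 4 decimal places: 0.1005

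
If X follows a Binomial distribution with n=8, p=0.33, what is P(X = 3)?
0.271709

We have X ~ Binomial(n=8, p=0.33).

For a Binomial distribution, the PMF gives us the probability of each outcome.

Using the PMF formula:
P(X = 3) = 0.271709

Rounded to 4 decimal places: 0.2717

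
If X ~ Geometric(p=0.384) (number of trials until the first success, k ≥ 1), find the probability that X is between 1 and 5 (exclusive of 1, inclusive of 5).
0.527304

We have X ~ Geometric(p=0.384) (number of trials until the first success, k ≥ 1).

To find P(1 < X ≤ 5), we use:
P(1 < X ≤ 5) = P(X ≤ 5) - P(X ≤ 1)
                 = F(5) - F(1)
                 = 0.911304 - 0.384000
                 = 0.527304

So there's approximately a 52.7% chance that X falls in this range.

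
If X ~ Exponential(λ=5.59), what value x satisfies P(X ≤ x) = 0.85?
0.3394

We have X ~ Exponential(λ=5.59).

We want to find x such that P(X ≤ x) = 0.85.

This is the 85th percentile, which means 85% of values fall below this point.

Using the inverse CDF (quantile function):
x = F⁻¹(0.85) = 0.3394

Verification: P(X ≤ 0.3394) = 0.85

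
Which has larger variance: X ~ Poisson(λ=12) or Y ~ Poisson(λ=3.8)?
X has larger variance (12.0000 > 3.8000)

Compute the variance for each distribution:

X ~ Poisson(λ=12):
Var(X) = 12.0000

Y ~ Poisson(λ=3.8):
Var(Y) = 3.8000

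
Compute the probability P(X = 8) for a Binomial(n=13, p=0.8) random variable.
0.069095

We have X ~ Binomial(n=13, p=0.8).

For a Binomial distribution, the PMF gives us the probability of each outcome.

Using the PMF formula:
P(X = 8) = 0.069095

Rounded to 4 decimal places: 0.0691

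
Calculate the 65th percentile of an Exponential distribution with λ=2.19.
0.4794

We have X ~ Exponential(λ=2.19).

We want to find x such that P(X ≤ x) = 0.65.

This is the 65th percentile, which means 65% of values fall below this point.

Using the inverse CDF (quantile function):
x = F⁻¹(0.65) = 0.4794

Verification: P(X ≤ 0.4794) = 0.65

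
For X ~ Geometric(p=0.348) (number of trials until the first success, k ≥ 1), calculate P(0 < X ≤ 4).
0.819287

We have X ~ Geometric(p=0.348) (number of trials until the first success, k ≥ 1).

To find P(0 < X ≤ 4), we use:
P(0 < X ≤ 4) = P(X ≤ 4) - P(X ≤ 0)
                 = F(4) - F(0)
                 = 0.819287 - 0.000000
                 = 0.819287

So there's approximately a 81.9% chance that X falls in this range.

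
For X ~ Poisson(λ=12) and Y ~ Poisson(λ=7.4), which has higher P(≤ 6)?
Y has higher probability (P(Y ≤ 6) = 0.3920 > P(X ≤ 6) = 0.0458)

Compute P(≤ 6) for each distribution:

X ~ Poisson(λ=12):
P(X ≤ 6) = 0.0458

Y ~ Poisson(λ=7.4):
P(Y ≤ 6) = 0.3920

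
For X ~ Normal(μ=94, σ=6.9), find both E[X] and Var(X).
E[X] = 94.0000, Var(X) = 47.6100

We have X ~ Normal(μ=94, σ=6.9).

For a Normal distribution with μ=94, σ=6.9:

Expected value:
E[X] = 94.0000

Variance:
Var(X) = 47.6100

Standard deviation:
σ = √Var(X) = 6.9000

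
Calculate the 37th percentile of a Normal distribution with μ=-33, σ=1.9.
-33.6305

We have X ~ Normal(μ=-33, σ=1.9).

We want to find x such that P(X ≤ x) = 0.37.

This is the 37th percentile, which means 37% of values fall below this point.

Using the inverse CDF (quantile function):
x = F⁻¹(0.37) = -33.6305

Verification: P(X ≤ -33.6305) = 0.37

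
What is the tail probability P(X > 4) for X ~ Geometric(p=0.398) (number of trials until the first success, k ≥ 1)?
0.131337

We have X ~ Geometric(p=0.398) (number of trials until the first success, k ≥ 1).

P(X > 4) = 1 - P(X ≤ 4)
                = 1 - F(4)
                = 1 - 0.868663
                = 0.131337

So there's approximately a 13.1% chance that X exceeds 4.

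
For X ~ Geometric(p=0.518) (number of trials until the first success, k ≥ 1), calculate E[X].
1.9305

We have X ~ Geometric(p=0.518) (number of trials until the first success, k ≥ 1).

For a Geometric distribution with p=0.518 (number of trials until the first success, k ≥ 1):
E[X] = 1.9305

This is the expected (average) value of X.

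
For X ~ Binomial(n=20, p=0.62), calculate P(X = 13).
0.177415

We have X ~ Binomial(n=20, p=0.62).

For a Binomial distribution, the PMF gives us the probability of each outcome.

Using the PMF formula:
P(X = 13) = 0.177415

Rounded to 4 decimal places: 0.1774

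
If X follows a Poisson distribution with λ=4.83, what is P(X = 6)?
0.140834

We have X ~ Poisson(λ=4.83).

For a Poisson distribution, the PMF gives us the probability of each outcome.

Using the PMF formula:
P(X = 6) = 0.140834

Rounded to 4 decimal places: 0.1408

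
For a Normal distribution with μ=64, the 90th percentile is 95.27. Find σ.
σ = 24.4001

For X ~ Normal(μ, σ), the p-th percentile satisfies x = μ + z_p × σ,
where z_p = Φ⁻¹(p) is the standard normal quantile.

Step 1: z_{0.9} = Φ⁻¹(0.9) = 1.2816

Step 2: Solve for σ:
95.27 = 64 + 1.2816 × σ
σ = (95.27 - 64) / 1.2816
σ = 31.27 / 1.2816
σ = 24.4001

Verification: μ + z × σ = 64 + 1.2816 × 24.4001 = 95.27 ✓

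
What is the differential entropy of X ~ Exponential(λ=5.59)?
-0.7210 nats

We have X ~ Exponential(λ=5.59).

The differential entropy measures the uncertainty or information content of the distribution.

For an Exponential distribution with λ=5.59:
h(X) = -0.7210 nats

(In bits, this would be -1.0402 bits.)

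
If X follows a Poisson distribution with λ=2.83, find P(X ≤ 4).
0.842974

We have X ~ Poisson(λ=2.83).

The CDF gives us P(X ≤ k).

Using the CDF:
P(X ≤ 4) = 0.842974

This means there's approximately a 84.3% chance that X is at most 4.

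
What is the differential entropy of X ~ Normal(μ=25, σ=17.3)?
4.2696 nats

We have X ~ Normal(μ=25, σ=17.3).

The differential entropy measures the uncertainty or information content of the distribution.

For a Normal distribution with μ=25, σ=17.3:
h(X) = 4.2696 nats

(In bits, this would be 6.1598 bits.)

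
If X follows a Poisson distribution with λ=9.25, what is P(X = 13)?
0.056019

We have X ~ Poisson(λ=9.25).

For a Poisson distribution, the PMF gives us the probability of each outcome.

Using the PMF formula:
P(X = 13) = 0.056019

Rounded to 4 decimal places: 0.0560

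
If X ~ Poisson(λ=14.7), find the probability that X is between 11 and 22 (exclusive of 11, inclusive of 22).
0.767508

We have X ~ Poisson(λ=14.7).

To find P(11 < X ≤ 22), we use:
P(11 < X ≤ 22) = P(X ≤ 22) - P(X ≤ 11)
                 = F(22) - F(11)
                 = 0.972948 - 0.205439
                 = 0.767508

So there's approximately a 76.8% chance that X falls in this range.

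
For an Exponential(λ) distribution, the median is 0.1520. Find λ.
λ = 4.5602

For X ~ Exponential(λ), the CDF is F(x) = 1 - e^(-λx).
The median m satisfies F(m) = 0.5:
1 - e^(-λm) = 0.5
e^(-λm) = 0.5
λm = ln(2)
m = ln(2) / λ

Given m = 0.1520:
λ = ln(2) / 0.1520 = 0.693147 / 0.1520 = 4.5602

Verification: ln(2) / 4.5602 = 0.1520 ✓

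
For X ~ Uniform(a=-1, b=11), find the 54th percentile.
5.4800

We have X ~ Uniform(a=-1, b=11).

We want to find x such that P(X ≤ x) = 0.54.

This is the 54th percentile, which means 54% of values fall below this point.

Using the inverse CDF (quantile function):
x = F⁻¹(0.54) = 5.4800

Verification: P(X ≤ 5.4800) = 0.54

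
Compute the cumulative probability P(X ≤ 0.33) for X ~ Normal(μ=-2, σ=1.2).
0.973911

We have X ~ Normal(μ=-2, σ=1.2).

The CDF gives us P(X ≤ k).

Using the CDF:
P(X ≤ 0.33) = 0.973911

This means there's approximately a 97.4% chance that X is at most 0.33.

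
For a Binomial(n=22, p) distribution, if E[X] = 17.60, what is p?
p = 0.8

For a Binomial(n, p) distribution:
E[X] = n × p

Given n = 22 and E[X] = 17.60:
17.60 = 22 × p
p = 17.60 / 22 = 0.8

Verification: Binomial(22, 0.8) has E[X] = 17.60 ✓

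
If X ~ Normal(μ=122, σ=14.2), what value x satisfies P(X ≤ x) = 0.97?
148.7073

We have X ~ Normal(μ=122, σ=14.2).

We want to find x such that P(X ≤ x) = 0.97.

This is the 97th percentile, which means 97% of values fall below this point.

Using the inverse CDF (quantile function):
x = F⁻¹(0.97) = 148.7073

Verification: P(X ≤ 148.7073) = 0.97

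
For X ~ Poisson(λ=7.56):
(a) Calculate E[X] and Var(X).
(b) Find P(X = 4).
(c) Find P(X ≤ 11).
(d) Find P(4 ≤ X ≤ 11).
(a) E[X] = 7.5600, Var(X) = 7.5600
(b) P(X = 4) = 0.070894
(c) P(X ≤ 11) = 0.917198
(d) P(4 ≤ X ≤ 11) = 0.860345

We have X ~ Poisson(λ=7.56).

(a) Moments:
E[X] = 7.5600
Var(X) = 7.5600
σ = √Var(X) = 2.7495

(b) Point probability using PMF:
P(X = 4) = 0.070894

(c) Cumulative probability using CDF:
P(X ≤ 11) = F(11) = 0.917198

(d) Range probability:
P(4 ≤ X ≤ 11) = P(X ≤ 11) - P(X ≤ 3)
                   = F(11) - F(3)
                   = 0.917198 - 0.056854
                   = 0.860345

This means approximately 86.0% of outcomes fall in the interval [4, 11].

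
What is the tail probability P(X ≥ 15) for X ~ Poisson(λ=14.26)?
0.457099

We have X ~ Poisson(λ=14.26).

For discrete distributions, P(X ≥ 15) = 1 - P(X ≤ 14).

P(X ≤ 14) = 0.542901
P(X ≥ 15) = 1 - 0.542901 = 0.457099

So there's approximately a 45.7% chance that X is at least 15.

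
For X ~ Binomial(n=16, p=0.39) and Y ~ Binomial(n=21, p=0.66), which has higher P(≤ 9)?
X has higher probability (P(X ≤ 9) = 0.9509 > P(Y ≤ 9) = 0.0249)

Compute P(≤ 9) for each distribution:

X ~ Binomial(n=16, p=0.39):
P(X ≤ 9) = 0.9509

Y ~ Binomial(n=21, p=0.66):
P(Y ≤ 9) = 0.0249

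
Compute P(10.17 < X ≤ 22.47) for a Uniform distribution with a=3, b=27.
0.512500

We have X ~ Uniform(a=3, b=27).

To find P(10.17 < X ≤ 22.47), we use:
P(10.17 < X ≤ 22.47) = P(X ≤ 22.47) - P(X ≤ 10.17)
                 = F(22.47) - F(10.17)
                 = 0.811250 - 0.298750
                 = 0.512500

So there's approximately a 51.2% chance that X falls in this range.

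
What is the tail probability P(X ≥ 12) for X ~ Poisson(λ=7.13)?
0.059442

We have X ~ Poisson(λ=7.13).

For discrete distributions, P(X ≥ 12) = 1 - P(X ≤ 11).

P(X ≤ 11) = 0.940558
P(X ≥ 12) = 1 - 0.940558 = 0.059442

So there's approximately a 5.9% chance that X is at least 12.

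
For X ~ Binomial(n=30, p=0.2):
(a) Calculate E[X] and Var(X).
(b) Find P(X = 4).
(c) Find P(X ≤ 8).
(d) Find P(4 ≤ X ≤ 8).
(a) E[X] = 6.0000, Var(X) = 4.8000
(b) P(X = 4) = 0.132522
(c) P(X ≤ 8) = 0.871349
(d) P(4 ≤ X ≤ 8) = 0.748638

We have X ~ Binomial(n=30, p=0.2).

(a) Moments:
E[X] = 6.0000
Var(X) = 4.8000
σ = √Var(X) = 2.1909

(b) Point probability using PMF:
P(X = 4) = 0.132522

(c) Cumulative probability using CDF:
P(X ≤ 8) = F(8) = 0.871349

(d) Range probability:
P(4 ≤ X ≤ 8) = P(X ≤ 8) - P(X ≤ 3)
                   = F(8) - F(3)
                   = 0.871349 - 0.122711
                   = 0.748638

This means approximately 74.9% of outcomes fall in the interval [4, 8].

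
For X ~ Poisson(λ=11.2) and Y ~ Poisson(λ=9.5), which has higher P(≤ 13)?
Y has higher probability (P(Y ≤ 13) = 0.8981 > P(X ≤ 13) = 0.7624)

Compute P(≤ 13) for each distribution:

X ~ Poisson(λ=11.2):
P(X ≤ 13) = 0.7624

Y ~ Poisson(λ=9.5):
P(Y ≤ 13) = 0.8981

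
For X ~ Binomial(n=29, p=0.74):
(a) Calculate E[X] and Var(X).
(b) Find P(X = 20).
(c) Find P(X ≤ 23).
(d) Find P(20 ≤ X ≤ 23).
(a) E[X] = 21.4600, Var(X) = 5.5796
(b) P(X = 20) = 0.131840
(c) P(X ≤ 23) = 0.803562
(d) P(20 ≤ X ≤ 23) = 0.603265

We have X ~ Binomial(n=29, p=0.74).

(a) Moments:
E[X] = 21.4600
Var(X) = 5.5796
σ = √Var(X) = 2.3621

(b) Point probability using PMF:
P(X = 20) = 0.131840

(c) Cumulative probability using CDF:
P(X ≤ 23) = F(23) = 0.803562

(d) Range probability:
P(20 ≤ X ≤ 23) = P(X ≤ 23) - P(X ≤ 19)
                   = F(23) - F(19)
                   = 0.803562 - 0.200297
                   = 0.603265

This means approximately 60.3% of outcomes fall in the interval [20, 23].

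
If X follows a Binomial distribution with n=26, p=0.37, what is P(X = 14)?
0.034024

We have X ~ Binomial(n=26, p=0.37).

For a Binomial distribution, the PMF gives us the probability of each outcome.

Using the PMF formula:
P(X = 14) = 0.034024

Rounded to 4 decimal places: 0.0340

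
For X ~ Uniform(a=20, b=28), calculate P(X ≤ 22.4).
0.300000

We have X ~ Uniform(a=20, b=28).

The CDF gives us P(X ≤ k).

Using the CDF:
P(X ≤ 22.4) = 0.300000

This means there's approximately a 30.0% chance that X is at most 22.4.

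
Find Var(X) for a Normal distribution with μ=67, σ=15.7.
246.4900

We have X ~ Normal(μ=67, σ=15.7).

For a Normal distribution with μ=67, σ=15.7:
Var(X) = 246.4900

The variance measures the spread of the distribution around the mean.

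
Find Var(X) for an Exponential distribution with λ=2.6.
0.1479

We have X ~ Exponential(λ=2.6).

For an Exponential distribution with λ=2.6:
Var(X) = 0.1479

The variance measures the spread of the distribution around the mean.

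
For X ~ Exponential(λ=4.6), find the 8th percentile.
0.0181

We have X ~ Exponential(λ=4.6).

We want to find x such that P(X ≤ x) = 0.08.

This is the 8th percentile, which means 8% of values fall below this point.

Using the inverse CDF (quantile function):
x = F⁻¹(0.08) = 0.0181

Verification: P(X ≤ 0.0181) = 0.08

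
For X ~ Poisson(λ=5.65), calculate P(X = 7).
0.128276

We have X ~ Poisson(λ=5.65).

For a Poisson distribution, the PMF gives us the probability of each outcome.

Using the PMF formula:
P(X = 7) = 0.128276

Rounded to 4 decimal places: 0.1283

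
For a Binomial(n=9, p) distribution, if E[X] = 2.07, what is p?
p = 0.23

For a Binomial(n, p) distribution:
E[X] = n × p

Given n = 9 and E[X] = 2.07:
2.07 = 9 × p
p = 2.07 / 9 = 0.23

Verification: Binomial(9, 0.23) has E[X] = 2.07 ✓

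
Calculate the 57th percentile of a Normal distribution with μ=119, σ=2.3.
119.4057

We have X ~ Normal(μ=119, σ=2.3).

We want to find x such that P(X ≤ x) = 0.57.

This is the 57th percentile, which means 57% of values fall below this point.

Using the inverse CDF (quantile function):
x = F⁻¹(0.57) = 119.4057

Verification: P(X ≤ 119.4057) = 0.57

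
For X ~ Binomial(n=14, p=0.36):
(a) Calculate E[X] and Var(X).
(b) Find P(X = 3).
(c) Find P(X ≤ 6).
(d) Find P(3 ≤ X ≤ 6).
(a) E[X] = 5.0400, Var(X) = 3.2256
(b) P(X = 3) = 0.125311
(c) P(X ≤ 6) = 0.794078
(d) P(3 ≤ X ≤ 6) = 0.721218

We have X ~ Binomial(n=14, p=0.36).

(a) Moments:
E[X] = 5.0400
Var(X) = 3.2256
σ = √Var(X) = 1.7960

(b) Point probability using PMF:
P(X = 3) = 0.125311

(c) Cumulative probability using CDF:
P(X ≤ 6) = F(6) = 0.794078

(d) Range probability:
P(3 ≤ X ≤ 6) = P(X ≤ 6) - P(X ≤ 2)
                   = F(6) - F(2)
                   = 0.794078 - 0.072860
                   = 0.721218

This means approximately 72.1% of outcomes fall in the interval [3, 6].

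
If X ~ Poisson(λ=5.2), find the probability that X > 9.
0.039674

We have X ~ Poisson(λ=5.2).

P(X > 9) = 1 - P(X ≤ 9)
                = 1 - F(9)
                = 1 - 0.960326
                = 0.039674

So there's approximately a 4.0% chance that X exceeds 9.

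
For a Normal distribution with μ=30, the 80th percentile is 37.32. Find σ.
σ = 8.6975

For X ~ Normal(μ, σ), the p-th percentile satisfies x = μ + z_p × σ,
where z_p = Φ⁻¹(p) is the standard normal quantile.

Step 1: z_{0.8} = Φ⁻¹(0.8) = 0.8416

Step 2: Solve for σ:
37.32 = 30 + 0.8416 × σ
σ = (37.32 - 30) / 0.8416
σ = 7.32 / 0.8416
σ = 8.6975

Verification: μ + z × σ = 30 + 0.8416 × 8.6975 = 37.32 ✓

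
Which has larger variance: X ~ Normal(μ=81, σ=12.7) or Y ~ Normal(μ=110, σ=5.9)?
X has larger variance (161.2900 > 34.8100)

Compute the variance for each distribution:

X ~ Normal(μ=81, σ=12.7):
Var(X) = 161.2900

Y ~ Normal(μ=110, σ=5.9):
Var(Y) = 34.8100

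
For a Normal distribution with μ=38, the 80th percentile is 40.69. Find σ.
σ = 3.1962

For X ~ Normal(μ, σ), the p-th percentile satisfies x = μ + z_p × σ,
where z_p = Φ⁻¹(p) is the standard normal quantile.

Step 1: z_{0.8} = Φ⁻¹(0.8) = 0.8416

Step 2: Solve for σ:
40.69 = 38 + 0.8416 × σ
σ = (40.69 - 38) / 0.8416
σ = 2.69 / 0.8416
σ = 3.1962

Verification: μ + z × σ = 38 + 0.8416 × 3.1962 = 40.69 ✓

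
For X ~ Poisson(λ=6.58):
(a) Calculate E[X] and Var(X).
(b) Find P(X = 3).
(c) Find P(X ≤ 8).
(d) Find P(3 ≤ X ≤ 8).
(a) E[X] = 6.5800, Var(X) = 6.5800
(b) P(X = 3) = 0.065897
(c) P(X ≤ 8) = 0.781981
(d) P(3 ≤ X ≤ 8) = 0.741417

We have X ~ Poisson(λ=6.58).

(a) Moments:
E[X] = 6.5800
Var(X) = 6.5800
σ = √Var(X) = 2.5652

(b) Point probability using PMF:
P(X = 3) = 0.065897

(c) Cumulative probability using CDF:
P(X ≤ 8) = F(8) = 0.781981

(d) Range probability:
P(3 ≤ X ≤ 8) = P(X ≤ 8) - P(X ≤ 2)
                   = F(8) - F(2)
                   = 0.781981 - 0.040564
                   = 0.741417

This means approximately 74.1% of outcomes fall in the interval [3, 8].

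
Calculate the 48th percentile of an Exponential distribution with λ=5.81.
0.1126

We have X ~ Exponential(λ=5.81).

We want to find x such that P(X ≤ x) = 0.48.

This is the 48th percentile, which means 48% of values fall below this point.

Using the inverse CDF (quantile function):
x = F⁻¹(0.48) = 0.1126

Verification: P(X ≤ 0.1126) = 0.48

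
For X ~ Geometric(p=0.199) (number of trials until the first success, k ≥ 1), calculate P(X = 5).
0.081919

We have X ~ Geometric(p=0.199) (number of trials until the first success, k ≥ 1).

For a Geometric distribution, the PMF gives us the probability of each outcome.

Using the PMF formula:
P(X = 5) = 0.081919

Rounded to 4 decimal places: 0.0819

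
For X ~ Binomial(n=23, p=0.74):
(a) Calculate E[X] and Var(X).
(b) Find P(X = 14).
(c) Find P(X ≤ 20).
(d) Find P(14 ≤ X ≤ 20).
(a) E[X] = 17.0200, Var(X) = 4.4252
(b) P(X = 14) = 0.065513
(c) P(X ≤ 20) = 0.960392
(d) P(14 ≤ X ≤ 20) = 0.908247

We have X ~ Binomial(n=23, p=0.74).

(a) Moments:
E[X] = 17.0200
Var(X) = 4.4252
σ = √Var(X) = 2.1036

(b) Point probability using PMF:
P(X = 14) = 0.065513

(c) Cumulative probability using CDF:
P(X ≤ 20) = F(20) = 0.960392

(d) Range probability:
P(14 ≤ X ≤ 20) = P(X ≤ 20) - P(X ≤ 13)
                   = F(20) - F(13)
                   = 0.960392 - 0.052145
                   = 0.908247

This means approximately 90.8% of outcomes fall in the interval [14, 20].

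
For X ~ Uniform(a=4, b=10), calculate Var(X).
3.0000

We have X ~ Uniform(a=4, b=10).

For a Uniform distribution with a=4, b=10:
Var(X) = 3.0000

The variance measures the spread of the distribution around the mean.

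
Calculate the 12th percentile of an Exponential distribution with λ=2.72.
0.0470

We have X ~ Exponential(λ=2.72).

We want to find x such that P(X ≤ x) = 0.12.

This is the 12th percentile, which means 12% of values fall below this point.

Using the inverse CDF (quantile function):
x = F⁻¹(0.12) = 0.0470

Verification: P(X ≤ 0.0470) = 0.12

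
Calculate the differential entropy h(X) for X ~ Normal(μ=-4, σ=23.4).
4.5717 nats

We have X ~ Normal(μ=-4, σ=23.4).

The differential entropy measures the uncertainty or information content of the distribution.

For a Normal distribution with μ=-4, σ=23.4:
h(X) = 4.5717 nats

(In bits, this would be 6.5955 bits.)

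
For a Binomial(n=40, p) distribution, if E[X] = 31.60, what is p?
p = 0.79

For a Binomial(n, p) distribution:
E[X] = n × p

Given n = 40 and E[X] = 31.60:
31.60 = 40 × p
p = 31.60 / 40 = 0.79

Verification: Binomial(40, 0.79) has E[X] = 31.60 ✓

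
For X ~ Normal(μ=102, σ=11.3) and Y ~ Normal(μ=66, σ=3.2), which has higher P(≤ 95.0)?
Y has higher probability (P(Y ≤ 95.0) = 1.0000 > P(X ≤ 95.0) = 0.2678)

Compute P(≤ 95.0) for each distribution:

X ~ Normal(μ=102, σ=11.3):
P(X ≤ 95.0) = 0.2678

Y ~ Normal(μ=66, σ=3.2):
P(Y ≤ 95.0) = 1.0000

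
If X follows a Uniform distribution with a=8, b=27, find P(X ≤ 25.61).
0.926842

We have X ~ Uniform(a=8, b=27).

The CDF gives us P(X ≤ k).

Using the CDF:
P(X ≤ 25.61) = 0.926842

This means there's approximately a 92.7% chance that X is at most 25.61.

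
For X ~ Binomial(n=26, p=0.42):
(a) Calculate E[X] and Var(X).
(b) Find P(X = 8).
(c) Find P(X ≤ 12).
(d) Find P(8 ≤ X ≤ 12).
(a) E[X] = 10.9200, Var(X) = 6.3336
(b) P(X = 8) = 0.083456
(c) P(X ≤ 12) = 0.736663
(d) P(8 ≤ X ≤ 12) = 0.651693

We have X ~ Binomial(n=26, p=0.42).

(a) Moments:
E[X] = 10.9200
Var(X) = 6.3336
σ = √Var(X) = 2.5167

(b) Point probability using PMF:
P(X = 8) = 0.083456

(c) Cumulative probability using CDF:
P(X ≤ 12) = F(12) = 0.736663

(d) Range probability:
P(8 ≤ X ≤ 12) = P(X ≤ 12) - P(X ≤ 7)
                   = F(12) - F(7)
                   = 0.736663 - 0.084970
                   = 0.651693

This means approximately 65.2% of outcomes fall in the interval [8, 12].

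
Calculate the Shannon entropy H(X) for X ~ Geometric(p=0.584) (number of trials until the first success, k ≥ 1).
1.1626 nats

We have X ~ Geometric(p=0.584) (number of trials until the first success, k ≥ 1).

The Shannon entropy measures the uncertainty or information content of the distribution.

For a Geometric distribution with p=0.584 (number of trials until the first success, k ≥ 1):
H(X) = 1.1626 nats

(In bits, this would be 1.6773 bits.)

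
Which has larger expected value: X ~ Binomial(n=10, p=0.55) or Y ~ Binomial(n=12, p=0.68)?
Y has larger mean (8.1600 > 5.5000)

Compute the expected value for each distribution:

X ~ Binomial(n=10, p=0.55):
E[X] = 5.5000

Y ~ Binomial(n=12, p=0.68):
E[Y] = 8.1600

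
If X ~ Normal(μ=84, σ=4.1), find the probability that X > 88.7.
0.125827

We have X ~ Normal(μ=84, σ=4.1).

P(X > 88.7) = 1 - P(X ≤ 88.7)
                = 1 - F(88.7)
                = 1 - 0.874173
                = 0.125827

So there's approximately a 12.6% chance that X exceeds 88.7.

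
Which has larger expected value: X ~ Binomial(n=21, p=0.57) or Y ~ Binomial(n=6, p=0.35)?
X has larger mean (11.9700 > 2.1000)

Compute the expected value for each distribution:

X ~ Binomial(n=21, p=0.57):
E[X] = 11.9700

Y ~ Binomial(n=6, p=0.35):
E[Y] = 2.1000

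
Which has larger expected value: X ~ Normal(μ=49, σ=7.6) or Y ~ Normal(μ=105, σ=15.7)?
Y has larger mean (105.0000 > 49.0000)

Compute the expected value for each distribution:

X ~ Normal(μ=49, σ=7.6):
E[X] = 49.0000

Y ~ Normal(μ=105, σ=15.7):
E[Y] = 105.0000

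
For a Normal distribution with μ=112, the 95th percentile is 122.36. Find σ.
σ = 6.2984

For X ~ Normal(μ, σ), the p-th percentile satisfies x = μ + z_p × σ,
where z_p = Φ⁻¹(p) is the standard normal quantile.

Step 1: z_{0.95} = Φ⁻¹(0.95) = 1.6449

Step 2: Solve for σ:
122.36 = 112 + 1.6449 × σ
σ = (122.36 - 112) / 1.6449
σ = 10.36 / 1.6449
σ = 6.2984

Verification: μ + z × σ = 112 + 1.6449 × 6.2984 = 122.36 ✓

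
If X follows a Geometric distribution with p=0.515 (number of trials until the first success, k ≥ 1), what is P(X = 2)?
0.249775

We have X ~ Geometric(p=0.515) (number of trials until the first success, k ≥ 1).

For a Geometric distribution, the PMF gives us the probability of each outcome.

Using the PMF formula:
P(X = 2) = 0.249775

Rounded to 4 decimal places: 0.2498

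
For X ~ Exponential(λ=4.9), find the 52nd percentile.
0.1498

We have X ~ Exponential(λ=4.9).

We want to find x such that P(X ≤ x) = 0.52.

This is the 52nd percentile, which means 52% of values fall below this point.

Using the inverse CDF (quantile function):
x = F⁻¹(0.52) = 0.1498

Verification: P(X ≤ 0.1498) = 0.52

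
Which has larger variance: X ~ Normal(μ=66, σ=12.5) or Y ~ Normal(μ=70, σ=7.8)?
X has larger variance (156.2500 > 60.8400)

Compute the variance for each distribution:

X ~ Normal(μ=66, σ=12.5):
Var(X) = 156.2500

Y ~ Normal(μ=70, σ=7.8):
Var(Y) = 60.8400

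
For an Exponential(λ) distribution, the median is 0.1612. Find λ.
λ = 4.2999

For X ~ Exponential(λ), the CDF is F(x) = 1 - e^(-λx).
The median m satisfies F(m) = 0.5:
1 - e^(-λm) = 0.5
e^(-λm) = 0.5
λm = ln(2)
m = ln(2) / λ

Given m = 0.1612:
λ = ln(2) / 0.1612 = 0.693147 / 0.1612 = 4.2999

Verification: ln(2) / 4.2999 = 0.1612 ✓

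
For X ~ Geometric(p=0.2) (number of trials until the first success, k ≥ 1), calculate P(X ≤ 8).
0.832228

We have X ~ Geometric(p=0.2) (number of trials until the first success, k ≥ 1).

The CDF gives us P(X ≤ k).

Using the CDF:
P(X ≤ 8) = 0.832228

This means there's approximately a 83.2% chance that X is at most 8.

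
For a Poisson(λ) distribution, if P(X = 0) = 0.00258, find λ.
λ = 5.9600

For a Poisson(λ) distribution, the PMF at 0 is:
P(X = 0) = λ^0 e^(-λ) / 0! = e^(-λ)

Given P(X = 0) = 0.00258:
e^(-λ) = 0.00258
-λ = ln(0.00258)
λ = -ln(0.00258) = 5.9600

Verification: e^(-5.9600) = 0.00258 ✓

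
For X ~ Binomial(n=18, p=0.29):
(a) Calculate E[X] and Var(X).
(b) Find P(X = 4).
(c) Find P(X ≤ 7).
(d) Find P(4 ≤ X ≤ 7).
(a) E[X] = 5.2200, Var(X) = 3.7062
(b) P(X = 4) = 0.179032
(c) P(X ≤ 7) = 0.879960
(d) P(4 ≤ X ≤ 7) = 0.691861

We have X ~ Binomial(n=18, p=0.29).

(a) Moments:
E[X] = 5.2200
Var(X) = 3.7062
σ = √Var(X) = 1.9251

(b) Point probability using PMF:
P(X = 4) = 0.179032

(c) Cumulative probability using CDF:
P(X ≤ 7) = F(7) = 0.879960

(d) Range probability:
P(4 ≤ X ≤ 7) = P(X ≤ 7) - P(X ≤ 3)
                   = F(7) - F(3)
                   = 0.879960 - 0.188098
                   = 0.691861

This means approximately 69.2% of outcomes fall in the interval [4, 7].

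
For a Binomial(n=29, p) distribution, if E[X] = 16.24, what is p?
p = 0.56

For a Binomial(n, p) distribution:
E[X] = n × p

Given n = 29 and E[X] = 16.24:
16.24 = 29 × p
p = 16.24 / 29 = 0.56

Verification: Binomial(29, 0.56) has E[X] = 16.24 ✓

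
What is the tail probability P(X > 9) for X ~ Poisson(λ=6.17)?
0.096124

We have X ~ Poisson(λ=6.17).

P(X > 9) = 1 - P(X ≤ 9)
                = 1 - F(9)
                = 1 - 0.903876
                = 0.096124

So there's approximately a 9.6% chance that X exceeds 9.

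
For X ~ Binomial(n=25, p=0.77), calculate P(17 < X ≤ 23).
0.788801

We have X ~ Binomial(n=25, p=0.77).

To find P(17 < X ≤ 23), we use:
P(17 < X ≤ 23) = P(X ≤ 23) - P(X ≤ 17)
                 = F(23) - F(17)
                 = 0.987697 - 0.198895
                 = 0.788801

So there's approximately a 78.9% chance that X falls in this range.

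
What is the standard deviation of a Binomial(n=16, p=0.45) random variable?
1.9900

We have X ~ Binomial(n=16, p=0.45).

For a Binomial distribution with n=16, p=0.45:
σ = √Var(X) = 1.9900

The standard deviation is the square root of the variance.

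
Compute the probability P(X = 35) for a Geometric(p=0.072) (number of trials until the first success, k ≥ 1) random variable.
0.005675

We have X ~ Geometric(p=0.072) (number of trials until the first success, k ≥ 1).

For a Geometric distribution, the PMF gives us the probability of each outcome.

Using the PMF formula:
P(X = 35) = 0.005675

Rounded to 4 decimal places: 0.0057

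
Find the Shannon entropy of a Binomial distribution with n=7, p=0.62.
1.6612 nats

We have X ~ Binomial(n=7, p=0.62).

The Shannon entropy measures the uncertainty or information content of the distribution.

For a Binomial distribution with n=7, p=0.62:
H(X) = 1.6612 nats

(In bits, this would be 2.3965 bits.)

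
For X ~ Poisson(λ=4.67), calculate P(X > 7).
0.101246

We have X ~ Poisson(λ=4.67).

P(X > 7) = 1 - P(X ≤ 7)
                = 1 - F(7)
                = 1 - 0.898754
                = 0.101246

So there's approximately a 10.1% chance that X exceeds 7.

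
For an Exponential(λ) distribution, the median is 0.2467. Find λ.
λ = 2.8097

For X ~ Exponential(λ), the CDF is F(x) = 1 - e^(-λx).
The median m satisfies F(m) = 0.5:
1 - e^(-λm) = 0.5
e^(-λm) = 0.5
λm = ln(2)
m = ln(2) / λ

Given m = 0.2467:
λ = ln(2) / 0.2467 = 0.693147 / 0.2467 = 2.8097

Verification: ln(2) / 2.8097 = 0.2467 ✓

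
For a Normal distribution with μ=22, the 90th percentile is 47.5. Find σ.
σ = 19.8978

For X ~ Normal(μ, σ), the p-th percentile satisfies x = μ + z_p × σ,
where z_p = Φ⁻¹(p) is the standard normal quantile.

Step 1: z_{0.9} = Φ⁻¹(0.9) = 1.2816

Step 2: Solve for σ:
47.5 = 22 + 1.2816 × σ
σ = (47.5 - 22) / 1.2816
σ = 25.50 / 1.2816
σ = 19.8978

Verification: μ + z × σ = 22 + 1.2816 × 19.8978 = 47.50 ✓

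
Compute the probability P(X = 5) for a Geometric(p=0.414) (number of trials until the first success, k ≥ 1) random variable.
0.048819

We have X ~ Geometric(p=0.414) (number of trials until the first success, k ≥ 1).

For a Geometric distribution, the PMF gives us the probability of each outcome.

Using the PMF formula:
P(X = 5) = 0.048819

Rounded to 4 decimal places: 0.0488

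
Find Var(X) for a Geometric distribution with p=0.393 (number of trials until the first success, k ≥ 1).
3.9301

We have X ~ Geometric(p=0.393) (number of trials until the first success, k ≥ 1).

For a Geometric distribution with p=0.393 (number of trials until the first success, k ≥ 1):
Var(X) = 3.9301

The variance measures the spread of the distribution around the mean.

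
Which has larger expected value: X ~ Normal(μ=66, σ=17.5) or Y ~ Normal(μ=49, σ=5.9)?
X has larger mean (66.0000 > 49.0000)

Compute the expected value for each distribution:

X ~ Normal(μ=66, σ=17.5):
E[X] = 66.0000

Y ~ Normal(μ=49, σ=5.9):
E[Y] = 49.0000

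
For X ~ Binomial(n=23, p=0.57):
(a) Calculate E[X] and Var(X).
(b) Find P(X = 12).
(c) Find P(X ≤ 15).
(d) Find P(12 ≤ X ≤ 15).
(a) E[X] = 13.1100, Var(X) = 5.6373
(b) P(X = 12) = 0.147793
(c) P(X ≤ 15) = 0.842940
(d) P(12 ≤ X ≤ 15) = 0.595361

We have X ~ Binomial(n=23, p=0.57).

(a) Moments:
E[X] = 13.1100
Var(X) = 5.6373
σ = √Var(X) = 2.3743

(b) Point probability using PMF:
P(X = 12) = 0.147793

(c) Cumulative probability using CDF:
P(X ≤ 15) = F(15) = 0.842940

(d) Range probability:
P(12 ≤ X ≤ 15) = P(X ≤ 15) - P(X ≤ 11)
                   = F(15) - F(11)
                   = 0.842940 - 0.247580
                   = 0.595361

This means approximately 59.5% of outcomes fall in the interval [12, 15].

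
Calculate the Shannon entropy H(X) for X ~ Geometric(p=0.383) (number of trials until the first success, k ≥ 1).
1.7376 nats

We have X ~ Geometric(p=0.383) (number of trials until the first success, k ≥ 1).

The Shannon entropy measures the uncertainty or information content of the distribution.

For a Geometric distribution with p=0.383 (number of trials until the first success, k ≥ 1):
H(X) = 1.7376 nats

(In bits, this would be 2.5069 bits.)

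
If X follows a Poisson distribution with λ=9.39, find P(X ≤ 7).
0.280237

We have X ~ Poisson(λ=9.39).

The CDF gives us P(X ≤ k).

Using the CDF:
P(X ≤ 7) = 0.280237

This means there's approximately a 28.0% chance that X is at most 7.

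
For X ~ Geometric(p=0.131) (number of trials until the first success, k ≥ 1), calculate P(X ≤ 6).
0.569356

We have X ~ Geometric(p=0.131) (number of trials until the first success, k ≥ 1).

The CDF gives us P(X ≤ k).

Using the CDF:
P(X ≤ 6) = 0.569356

This means there's approximately a 56.9% chance that X is at most 6.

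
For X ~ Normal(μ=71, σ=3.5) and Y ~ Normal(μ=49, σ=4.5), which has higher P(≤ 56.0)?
Y has higher probability (P(Y ≤ 56.0) = 0.9401 > P(X ≤ 56.0) = 0.0000)

Compute P(≤ 56.0) for each distribution:

X ~ Normal(μ=71, σ=3.5):
P(X ≤ 56.0) = 0.0000

Y ~ Normal(μ=49, σ=4.5):
P(Y ≤ 56.0) = 0.9401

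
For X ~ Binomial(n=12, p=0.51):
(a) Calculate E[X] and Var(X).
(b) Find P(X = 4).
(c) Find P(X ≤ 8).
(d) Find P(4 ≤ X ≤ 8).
(a) E[X] = 6.1200, Var(X) = 2.9988
(b) P(X = 4) = 0.111290
(c) P(X ≤ 8) = 0.916842
(d) P(4 ≤ X ≤ 8) = 0.853037

We have X ~ Binomial(n=12, p=0.51).

(a) Moments:
E[X] = 6.1200
Var(X) = 2.9988
σ = √Var(X) = 1.7317

(b) Point probability using PMF:
P(X = 4) = 0.111290

(c) Cumulative probability using CDF:
P(X ≤ 8) = F(8) = 0.916842

(d) Range probability:
P(4 ≤ X ≤ 8) = P(X ≤ 8) - P(X ≤ 3)
                   = F(8) - F(3)
                   = 0.916842 - 0.063804
                   = 0.853037

This means approximately 85.3% of outcomes fall in the interval [4, 8].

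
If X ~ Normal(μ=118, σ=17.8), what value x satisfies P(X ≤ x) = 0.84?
135.7014

We have X ~ Normal(μ=118, σ=17.8).

We want to find x such that P(X ≤ x) = 0.84.

This is the 84th percentile, which means 84% of values fall below this point.

Using the inverse CDF (quantile function):
x = F⁻¹(0.84) = 135.7014

Verification: P(X ≤ 135.7014) = 0.84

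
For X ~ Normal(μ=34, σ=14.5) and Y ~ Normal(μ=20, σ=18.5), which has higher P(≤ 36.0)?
Y has higher probability (P(Y ≤ 36.0) = 0.8064 > P(X ≤ 36.0) = 0.5549)

Compute P(≤ 36.0) for each distribution:

X ~ Normal(μ=34, σ=14.5):
P(X ≤ 36.0) = 0.5549

Y ~ Normal(μ=20, σ=18.5):
P(Y ≤ 36.0) = 0.8064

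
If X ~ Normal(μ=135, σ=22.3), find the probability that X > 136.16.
0.479257

We have X ~ Normal(μ=135, σ=22.3).

P(X > 136.16) = 1 - P(X ≤ 136.16)
                = 1 - F(136.16)
                = 1 - 0.520743
                = 0.479257

So there's approximately a 47.9% chance that X exceeds 136.16.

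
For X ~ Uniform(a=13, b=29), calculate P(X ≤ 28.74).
0.983750

We have X ~ Uniform(a=13, b=29).

The CDF gives us P(X ≤ k).

Using the CDF:
P(X ≤ 28.74) = 0.983750

This means there's approximately a 98.4% chance that X is at most 28.74.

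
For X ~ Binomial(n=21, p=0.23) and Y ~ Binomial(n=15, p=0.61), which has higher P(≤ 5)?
X has higher probability (P(X ≤ 5) = 0.6510 > P(Y ≤ 5) = 0.0281)

Compute P(≤ 5) for each distribution:

X ~ Binomial(n=21, p=0.23):
P(X ≤ 5) = 0.6510

Y ~ Binomial(n=15, p=0.61):
P(Y ≤ 5) = 0.0281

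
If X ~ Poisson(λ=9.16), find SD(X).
3.0265

We have X ~ Poisson(λ=9.16).

For a Poisson distribution with λ=9.16:
σ = √Var(X) = 3.0265

The standard deviation is the square root of the variance.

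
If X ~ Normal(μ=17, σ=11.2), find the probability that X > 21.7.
0.337373

We have X ~ Normal(μ=17, σ=11.2).

P(X > 21.7) = 1 - P(X ≤ 21.7)
                = 1 - F(21.7)
                = 1 - 0.662627
                = 0.337373

So there's approximately a 33.7% chance that X exceeds 21.7.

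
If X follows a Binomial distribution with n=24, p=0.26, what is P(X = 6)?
0.184096

We have X ~ Binomial(n=24, p=0.26).

For a Binomial distribution, the PMF gives us the probability of each outcome.

Using the PMF formula:
P(X = 6) = 0.184096

Rounded to 4 decimal places: 0.1841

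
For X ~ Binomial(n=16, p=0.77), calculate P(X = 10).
0.086856

We have X ~ Binomial(n=16, p=0.77).

For a Binomial distribution, the PMF gives us the probability of each outcome.

Using the PMF formula:
P(X = 10) = 0.086856

Rounded to 4 decimal places: 0.0869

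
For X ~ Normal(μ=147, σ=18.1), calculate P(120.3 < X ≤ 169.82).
0.826217

We have X ~ Normal(μ=147, σ=18.1).

To find P(120.3 < X ≤ 169.82), we use:
P(120.3 < X ≤ 169.82) = P(X ≤ 169.82) - P(X ≤ 120.3)
                 = F(169.82) - F(120.3)
                 = 0.896305 - 0.070088
                 = 0.826217

So there's approximately a 82.6% chance that X falls in this range.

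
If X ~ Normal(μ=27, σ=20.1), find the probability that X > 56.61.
0.070357

We have X ~ Normal(μ=27, σ=20.1).

P(X > 56.61) = 1 - P(X ≤ 56.61)
                = 1 - F(56.61)
                = 1 - 0.929643
                = 0.070357

So there's approximately a 7.0% chance that X exceeds 56.61.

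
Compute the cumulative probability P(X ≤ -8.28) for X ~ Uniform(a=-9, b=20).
0.024828

We have X ~ Uniform(a=-9, b=20).

The CDF gives us P(X ≤ k).

Using the CDF:
P(X ≤ -8.28) = 0.024828

This means there's approximately a 2.5% chance that X is at most -8.28.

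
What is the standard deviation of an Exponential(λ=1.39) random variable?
0.7194

We have X ~ Exponential(λ=1.39).

For an Exponential distribution with λ=1.39:
σ = √Var(X) = 0.7194

The standard deviation is the square root of the variance.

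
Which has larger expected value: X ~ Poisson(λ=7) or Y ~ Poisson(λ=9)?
Y has larger mean (9.0000 > 7.0000)

Compute the expected value for each distribution:

X ~ Poisson(λ=7):
E[X] = 7.0000

Y ~ Poisson(λ=9):
E[Y] = 9.0000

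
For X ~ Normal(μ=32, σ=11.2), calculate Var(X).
125.4400

We have X ~ Normal(μ=32, σ=11.2).

For a Normal distribution with μ=32, σ=11.2:
Var(X) = 125.4400

The variance measures the spread of the distribution around the mean.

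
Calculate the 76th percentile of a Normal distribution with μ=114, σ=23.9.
130.8806

We have X ~ Normal(μ=114, σ=23.9).

We want to find x such that P(X ≤ x) = 0.76.

This is the 76th percentile, which means 76% of values fall below this point.

Using the inverse CDF (quantile function):
x = F⁻¹(0.76) = 130.8806

Verification: P(X ≤ 130.8806) = 0.76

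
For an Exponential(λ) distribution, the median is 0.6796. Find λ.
λ = 1.0199

For X ~ Exponential(λ), the CDF is F(x) = 1 - e^(-λx).
The median m satisfies F(m) = 0.5:
1 - e^(-λm) = 0.5
e^(-λm) = 0.5
λm = ln(2)
m = ln(2) / λ

Given m = 0.6796:
λ = ln(2) / 0.6796 = 0.693147 / 0.6796 = 1.0199

Verification: ln(2) / 1.0199 = 0.6796 ✓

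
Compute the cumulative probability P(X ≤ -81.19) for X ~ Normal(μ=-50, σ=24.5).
0.101498

We have X ~ Normal(μ=-50, σ=24.5).

The CDF gives us P(X ≤ k).

Using the CDF:
P(X ≤ -81.19) = 0.101498

This means there's approximately a 10.1% chance that X is at most -81.19.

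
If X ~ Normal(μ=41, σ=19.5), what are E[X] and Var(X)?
E[X] = 41.0000, Var(X) = 380.2500

We have X ~ Normal(μ=41, σ=19.5).

For a Normal distribution with μ=41, σ=19.5:

Expected value:
E[X] = 41.0000

Variance:
Var(X) = 380.2500

Standard deviation:
σ = √Var(X) = 19.5000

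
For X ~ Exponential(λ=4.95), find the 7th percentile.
0.0147

We have X ~ Exponential(λ=4.95).

We want to find x such that P(X ≤ x) = 0.07.

This is the 7th percentile, which means 7% of values fall below this point.

Using the inverse CDF (quantile function):
x = F⁻¹(0.07) = 0.0147

Verification: P(X ≤ 0.0147) = 0.07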